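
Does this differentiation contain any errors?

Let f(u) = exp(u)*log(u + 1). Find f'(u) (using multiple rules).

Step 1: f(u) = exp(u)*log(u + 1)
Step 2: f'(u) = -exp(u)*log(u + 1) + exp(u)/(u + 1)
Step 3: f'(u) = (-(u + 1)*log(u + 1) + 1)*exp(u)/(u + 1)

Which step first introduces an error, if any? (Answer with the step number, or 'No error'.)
Step 2

Step 2 is incorrect due to a sign flip.
The step shows: -exp(u)*log(u + 1) + exp(u)/(u + 1)
The correct value should be: exp(u)*log(u + 1) + exp(u)/(u + 1)

Explanation: The sign of one term was flipped: the term exp(u)*log(u + 1) was incorrectly written as -exp(u)*log(u + 1)
The later steps are derived from this incorrect expression, so the error originates in Step 2.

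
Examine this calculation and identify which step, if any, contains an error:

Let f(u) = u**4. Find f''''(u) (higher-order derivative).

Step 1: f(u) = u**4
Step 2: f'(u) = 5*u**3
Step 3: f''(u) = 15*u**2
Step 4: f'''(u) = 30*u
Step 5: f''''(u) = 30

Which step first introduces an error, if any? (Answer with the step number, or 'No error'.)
Step 2

Step 2 is incorrect due to a wrong coefficient.
The step shows: 5*u**3
The correct value should be: 4*u**3

Explanation: The coefficient 4 was incorrectly written as 5: the term 4*u**3 was incorrectly written as 5*u**3
The later steps are derived from this incorrect expression, so the error originates in Step 2.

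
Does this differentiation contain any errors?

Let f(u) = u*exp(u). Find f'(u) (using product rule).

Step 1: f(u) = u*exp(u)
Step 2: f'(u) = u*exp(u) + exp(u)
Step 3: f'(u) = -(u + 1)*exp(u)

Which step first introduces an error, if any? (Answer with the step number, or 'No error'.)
Step 3

Step 3 is incorrect due to a sign flip.
The step shows: -(u + 1)*exp(u)
The correct value should be: (u + 1)*exp(u)

Explanation: The sign of the whole expression was flipped: the term (u + 1)*exp(u) was incorrectly written as -(u + 1)*exp(u)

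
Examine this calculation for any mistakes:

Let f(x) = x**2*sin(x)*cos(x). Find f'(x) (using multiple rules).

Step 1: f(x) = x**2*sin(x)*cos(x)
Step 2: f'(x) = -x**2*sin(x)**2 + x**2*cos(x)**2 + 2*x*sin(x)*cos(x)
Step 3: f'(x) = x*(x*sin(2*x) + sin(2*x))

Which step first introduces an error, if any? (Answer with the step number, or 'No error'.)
Step 3

Step 3 is incorrect due to a wrong trig function.
The step shows: x*(x*sin(2*x) + sin(2*x))
The correct value should be: x*(x*cos(2*x) + sin(2*x))

Explanation: cos(2*x) was incorrectly written as sin(2*x): the term x*(x*cos(2*x) + sin(2*x)) was incorrectly written as x*(x*sin(2*x) + sin(2*x))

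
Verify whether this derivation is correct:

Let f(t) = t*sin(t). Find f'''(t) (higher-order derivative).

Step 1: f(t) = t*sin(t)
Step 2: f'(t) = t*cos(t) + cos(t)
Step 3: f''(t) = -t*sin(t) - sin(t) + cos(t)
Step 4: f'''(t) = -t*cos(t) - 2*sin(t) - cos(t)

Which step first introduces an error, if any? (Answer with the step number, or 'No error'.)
Step 2

Step 2 is incorrect due to a wrong trig function.
The step shows: t*cos(t) + cos(t)
The correct value should be: t*cos(t) + sin(t)

Explanation: sin(t) was incorrectly written as cos(t): the term sin(t) was incorrectly written as cos(t)
The later steps are derived from this incorrect expression, so the error originates in Step 2.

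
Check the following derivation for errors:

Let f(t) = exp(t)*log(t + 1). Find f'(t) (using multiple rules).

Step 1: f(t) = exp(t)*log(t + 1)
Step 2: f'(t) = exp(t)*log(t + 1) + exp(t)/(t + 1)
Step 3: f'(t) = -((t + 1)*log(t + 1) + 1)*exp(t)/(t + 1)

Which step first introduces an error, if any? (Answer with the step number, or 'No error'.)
Step 3

Step 3 is incorrect due to a sign flip.
The step shows: -((t + 1)*log(t + 1) + 1)*exp(t)/(t + 1)
The correct value should be: ((t + 1)*log(t + 1) + 1)*exp(t)/(t + 1)

Explanation: The sign of the whole expression was flipped: the term ((t + 1)*log(t + 1) + 1)*exp(t)/(t + 1) was incorrectly written as -((t + 1)*log(t + 1) + 1)*exp(t)/(t + 1)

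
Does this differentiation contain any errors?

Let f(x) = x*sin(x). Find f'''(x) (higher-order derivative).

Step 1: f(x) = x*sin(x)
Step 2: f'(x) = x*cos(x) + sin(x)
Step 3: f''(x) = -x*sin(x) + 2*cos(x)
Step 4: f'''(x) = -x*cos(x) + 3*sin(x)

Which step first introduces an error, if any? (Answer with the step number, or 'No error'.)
Step 4

Step 4 is incorrect due to a sign flip.
The step shows: -x*cos(x) + 3*sin(x)
The correct value should be: -x*cos(x) - 3*sin(x)

Explanation: The sign of one term was flipped: the term -3*sin(x) was incorrectly written as 3*sin(x)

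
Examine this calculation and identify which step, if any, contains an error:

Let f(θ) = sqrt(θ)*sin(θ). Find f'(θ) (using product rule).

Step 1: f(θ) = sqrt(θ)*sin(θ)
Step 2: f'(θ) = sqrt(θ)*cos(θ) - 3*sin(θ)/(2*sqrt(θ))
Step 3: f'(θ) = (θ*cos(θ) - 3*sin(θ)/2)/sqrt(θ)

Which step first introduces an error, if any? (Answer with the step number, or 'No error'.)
Step 2

Step 2 is incorrect due to a wrong coefficient.
The step shows: sqrt(θ)*cos(θ) - 3*sin(θ)/(2*sqrt(θ))
The correct value should be: sqrt(θ)*cos(θ) + sin(θ)/(2*sqrt(θ))

Explanation: The coefficient 1/2 was incorrectly written as -3/2: the term sin(θ)/(2*sqrt(θ)) was incorrectly written as -3*sin(θ)/(2*sqrt(θ))
The later steps are derived from this incorrect expression, so the error originates in Step 2.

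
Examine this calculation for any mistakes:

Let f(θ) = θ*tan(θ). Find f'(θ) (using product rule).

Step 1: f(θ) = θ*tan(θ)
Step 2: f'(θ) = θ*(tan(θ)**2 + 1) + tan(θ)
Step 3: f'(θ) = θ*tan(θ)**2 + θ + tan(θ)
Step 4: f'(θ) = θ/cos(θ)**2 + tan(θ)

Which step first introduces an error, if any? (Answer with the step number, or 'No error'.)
No error

All steps in this derivation are correct.
The final answer f'(θ) = θ/cos(θ)**2 + tan(θ) is valid.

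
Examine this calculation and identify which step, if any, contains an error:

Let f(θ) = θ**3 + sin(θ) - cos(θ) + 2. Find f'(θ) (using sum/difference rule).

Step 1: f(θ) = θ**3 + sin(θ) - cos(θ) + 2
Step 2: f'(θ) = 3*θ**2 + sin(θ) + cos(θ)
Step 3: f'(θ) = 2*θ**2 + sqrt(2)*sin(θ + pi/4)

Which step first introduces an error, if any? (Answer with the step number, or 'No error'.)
Step 3

Step 3 is incorrect due to a wrong coefficient.
The step shows: 2*θ**2 + sqrt(2)*sin(θ + pi/4)
The correct value should be: 3*θ**2 + sqrt(2)*sin(θ + pi/4)

Explanation: The coefficient 3 was incorrectly written as 2: the term 3*θ**2 was incorrectly written as 2*θ**2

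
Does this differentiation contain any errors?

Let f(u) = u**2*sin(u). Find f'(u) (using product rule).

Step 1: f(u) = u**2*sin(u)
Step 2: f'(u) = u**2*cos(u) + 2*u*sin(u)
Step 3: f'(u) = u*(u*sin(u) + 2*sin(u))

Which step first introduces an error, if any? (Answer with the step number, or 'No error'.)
Step 3

Step 3 is incorrect due to a wrong trig function.
The step shows: u*(u*sin(u) + 2*sin(u))
The correct value should be: u*(u*cos(u) + 2*sin(u))

Explanation: cos(u) was incorrectly written as sin(u): the term u*(u*cos(u) + 2*sin(u)) was incorrectly written as u*(u*sin(u) + 2*sin(u))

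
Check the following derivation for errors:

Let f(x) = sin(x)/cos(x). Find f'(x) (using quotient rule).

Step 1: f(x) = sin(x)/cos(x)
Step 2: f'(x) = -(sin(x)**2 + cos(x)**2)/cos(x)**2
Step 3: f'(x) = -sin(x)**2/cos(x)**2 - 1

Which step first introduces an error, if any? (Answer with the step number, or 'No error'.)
Step 2

Step 2 is incorrect due to a sign flip.
The step shows: -(sin(x)**2 + cos(x)**2)/cos(x)**2
The correct value should be: (sin(x)**2 + cos(x)**2)/cos(x)**2

Explanation: The sign of the whole expression was flipped: the term (sin(x)**2 + cos(x)**2)/cos(x)**2 was incorrectly written as -(sin(x)**2 + cos(x)**2)/cos(x)**2
The later steps are derived from this incorrect expression, so the error originates in Step 2.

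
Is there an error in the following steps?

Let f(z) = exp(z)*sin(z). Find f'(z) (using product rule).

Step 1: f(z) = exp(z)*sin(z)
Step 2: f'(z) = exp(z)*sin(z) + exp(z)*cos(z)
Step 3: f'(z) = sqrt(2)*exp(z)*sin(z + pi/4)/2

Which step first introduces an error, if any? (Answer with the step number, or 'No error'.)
Step 3

Step 3 is incorrect due to a wrong exponent.
The step shows: sqrt(2)*exp(z)*sin(z + pi/4)/2
The correct value should be: sqrt(2)*exp(z)*sin(z + pi/4)

Explanation: The exponent 1/2 on 2 was incorrectly written as -1/2: the term sqrt(2)*exp(z)*sin(z + pi/4) was incorrectly written as sqrt(2)*exp(z)*sin(z + pi/4)/2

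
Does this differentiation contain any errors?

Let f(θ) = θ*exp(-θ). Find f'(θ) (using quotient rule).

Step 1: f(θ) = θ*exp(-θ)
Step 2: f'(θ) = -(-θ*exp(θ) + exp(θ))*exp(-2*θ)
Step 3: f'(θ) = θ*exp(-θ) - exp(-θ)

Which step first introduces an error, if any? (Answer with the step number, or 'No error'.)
Step 2

Step 2 is incorrect due to a sign flip.
The step shows: -(-θ*exp(θ) + exp(θ))*exp(-2*θ)
The correct value should be: (-θ*exp(θ) + exp(θ))*exp(-2*θ)

Explanation: The sign of the whole expression was flipped: the term (-θ*exp(θ) + exp(θ))*exp(-2*θ) was incorrectly written as -(-θ*exp(θ) + exp(θ))*exp(-2*θ)
The later steps are derived from this incorrect expression, so the error originates in Step 2.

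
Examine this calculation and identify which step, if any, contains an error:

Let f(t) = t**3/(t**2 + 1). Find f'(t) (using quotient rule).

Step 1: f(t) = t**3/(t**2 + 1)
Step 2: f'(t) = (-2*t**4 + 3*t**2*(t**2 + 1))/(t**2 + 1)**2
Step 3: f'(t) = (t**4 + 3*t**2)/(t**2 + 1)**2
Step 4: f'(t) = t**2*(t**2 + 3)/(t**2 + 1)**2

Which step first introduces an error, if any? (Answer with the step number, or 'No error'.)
No error

All steps in this derivation are correct.
The final answer f'(t) = t**2*(t**2 + 3)/(t**2 + 1)**2 is valid.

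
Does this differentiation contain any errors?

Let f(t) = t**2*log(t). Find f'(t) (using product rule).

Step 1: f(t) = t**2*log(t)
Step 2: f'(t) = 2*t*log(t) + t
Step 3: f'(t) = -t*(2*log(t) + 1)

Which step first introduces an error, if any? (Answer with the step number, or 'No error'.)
Step 3

Step 3 is incorrect due to a sign flip.
The step shows: -t*(2*log(t) + 1)
The correct value should be: t*(2*log(t) + 1)

Explanation: The sign of the whole expression was flipped: the term t*(2*log(t) + 1) was incorrectly written as -t*(2*log(t) + 1)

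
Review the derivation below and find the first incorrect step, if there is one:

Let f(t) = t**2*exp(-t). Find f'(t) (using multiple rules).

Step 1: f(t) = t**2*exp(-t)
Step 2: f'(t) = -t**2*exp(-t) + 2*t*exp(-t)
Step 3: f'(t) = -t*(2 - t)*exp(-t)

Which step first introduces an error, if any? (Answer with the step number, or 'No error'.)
Step 3

Step 3 is incorrect due to a sign flip.
The step shows: -t*(2 - t)*exp(-t)
The correct value should be: t*(2 - t)*exp(-t)

Explanation: The sign of the whole expression was flipped: the term t*(2 - t)*exp(-t) was incorrectly written as -t*(2 - t)*exp(-t)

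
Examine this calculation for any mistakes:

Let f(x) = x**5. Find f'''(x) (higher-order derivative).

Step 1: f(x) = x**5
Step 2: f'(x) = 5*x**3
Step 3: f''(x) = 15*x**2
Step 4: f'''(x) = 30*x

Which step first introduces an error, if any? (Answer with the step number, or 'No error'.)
Step 2

Step 2 is incorrect due to a wrong exponent.
The step shows: 5*x**3
The correct value should be: 5*x**4

Explanation: The exponent 4 on x was incorrectly written as 3: the term 5*x**4 was incorrectly written as 5*x**3
The later steps are derived from this incorrect expression, so the error originates in Step 2.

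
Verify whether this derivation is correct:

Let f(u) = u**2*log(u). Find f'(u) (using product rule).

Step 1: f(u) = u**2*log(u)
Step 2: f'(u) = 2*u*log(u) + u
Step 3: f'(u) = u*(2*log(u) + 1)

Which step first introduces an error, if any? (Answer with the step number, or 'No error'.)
No error

All steps in this derivation are correct.
The final answer f'(u) = u*(2*log(u) + 1) is valid.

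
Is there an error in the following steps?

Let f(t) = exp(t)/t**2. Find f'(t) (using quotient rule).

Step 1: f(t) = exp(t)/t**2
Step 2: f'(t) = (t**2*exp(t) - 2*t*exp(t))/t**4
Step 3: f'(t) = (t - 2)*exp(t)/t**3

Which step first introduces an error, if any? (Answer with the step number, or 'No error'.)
No error

All steps in this derivation are correct.
The final answer f'(t) = (t - 2)*exp(t)/t**3 is valid.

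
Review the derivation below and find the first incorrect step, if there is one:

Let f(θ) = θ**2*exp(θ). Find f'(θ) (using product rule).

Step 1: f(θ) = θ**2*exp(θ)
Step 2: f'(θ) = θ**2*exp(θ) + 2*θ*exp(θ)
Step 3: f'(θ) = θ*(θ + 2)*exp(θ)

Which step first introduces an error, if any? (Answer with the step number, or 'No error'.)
No error

All steps in this derivation are correct.
The final answer f'(θ) = θ*(θ + 2)*exp(θ) is valid.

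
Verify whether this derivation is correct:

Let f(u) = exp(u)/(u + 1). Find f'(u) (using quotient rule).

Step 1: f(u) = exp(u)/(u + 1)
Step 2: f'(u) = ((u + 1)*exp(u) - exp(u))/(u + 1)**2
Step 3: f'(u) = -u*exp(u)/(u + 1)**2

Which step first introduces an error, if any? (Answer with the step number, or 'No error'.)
Step 3

Step 3 is incorrect due to a sign flip.
The step shows: -u*exp(u)/(u + 1)**2
The correct value should be: u*exp(u)/(u + 1)**2

Explanation: The sign of the whole expression was flipped: the term u*exp(u)/(u + 1)**2 was incorrectly written as -u*exp(u)/(u + 1)**2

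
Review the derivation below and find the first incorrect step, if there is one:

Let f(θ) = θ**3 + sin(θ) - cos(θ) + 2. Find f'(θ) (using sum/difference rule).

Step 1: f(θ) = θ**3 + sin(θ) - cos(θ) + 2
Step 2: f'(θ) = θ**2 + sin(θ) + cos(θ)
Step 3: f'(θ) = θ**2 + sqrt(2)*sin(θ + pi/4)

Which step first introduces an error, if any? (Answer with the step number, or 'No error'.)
Step 2

Step 2 is incorrect due to a wrong coefficient.
The step shows: θ**2 + sin(θ) + cos(θ)
The correct value should be: 3*θ**2 + sin(θ) + cos(θ)

Explanation: The coefficient 3 was incorrectly written as 1: the term 3*θ**2 was incorrectly written as θ**2
The later steps are derived from this incorrect expression, so the error originates in Step 2.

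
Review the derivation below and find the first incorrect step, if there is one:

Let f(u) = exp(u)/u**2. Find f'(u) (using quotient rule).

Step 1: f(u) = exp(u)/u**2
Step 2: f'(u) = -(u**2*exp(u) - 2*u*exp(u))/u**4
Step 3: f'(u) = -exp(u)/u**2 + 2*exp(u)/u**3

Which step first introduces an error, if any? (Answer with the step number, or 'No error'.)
Step 2

Step 2 is incorrect due to a sign flip.
The step shows: -(u**2*exp(u) - 2*u*exp(u))/u**4
The correct value should be: (u**2*exp(u) - 2*u*exp(u))/u**4

Explanation: The sign of the whole expression was flipped: the term (u**2*exp(u) - 2*u*exp(u))/u**4 was incorrectly written as -(u**2*exp(u) - 2*u*exp(u))/u**4
The later steps are derived from this incorrect expression, so the error originates in Step 2.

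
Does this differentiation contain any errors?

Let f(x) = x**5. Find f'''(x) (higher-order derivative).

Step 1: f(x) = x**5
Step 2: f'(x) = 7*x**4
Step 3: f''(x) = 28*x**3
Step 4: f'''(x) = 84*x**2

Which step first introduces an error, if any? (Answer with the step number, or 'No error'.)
Step 2

Step 2 is incorrect due to a wrong coefficient.
The step shows: 7*x**4
The correct value should be: 5*x**4

Explanation: The coefficient 5 was incorrectly written as 7: the term 5*x**4 was incorrectly written as 7*x**4
The later steps are derived from this incorrect expression, so the error originates in Step 2.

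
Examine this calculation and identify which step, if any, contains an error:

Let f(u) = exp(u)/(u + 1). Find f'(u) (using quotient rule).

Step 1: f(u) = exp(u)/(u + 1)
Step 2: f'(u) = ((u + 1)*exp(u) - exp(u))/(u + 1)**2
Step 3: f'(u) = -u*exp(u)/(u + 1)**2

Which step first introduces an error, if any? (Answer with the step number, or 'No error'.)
Step 3

Step 3 is incorrect due to a sign flip.
The step shows: -u*exp(u)/(u + 1)**2
The correct value should be: u*exp(u)/(u + 1)**2

Explanation: The sign of the whole expression was flipped: the term u*exp(u)/(u + 1)**2 was incorrectly written as -u*exp(u)/(u + 1)**2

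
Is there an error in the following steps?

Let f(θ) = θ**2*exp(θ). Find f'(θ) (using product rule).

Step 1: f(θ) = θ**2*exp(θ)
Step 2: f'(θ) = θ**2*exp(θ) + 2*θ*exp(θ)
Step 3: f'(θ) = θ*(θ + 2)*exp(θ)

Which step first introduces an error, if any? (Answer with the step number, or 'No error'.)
No error

All steps in this derivation are correct.
The final answer f'(θ) = θ*(θ + 2)*exp(θ) is valid.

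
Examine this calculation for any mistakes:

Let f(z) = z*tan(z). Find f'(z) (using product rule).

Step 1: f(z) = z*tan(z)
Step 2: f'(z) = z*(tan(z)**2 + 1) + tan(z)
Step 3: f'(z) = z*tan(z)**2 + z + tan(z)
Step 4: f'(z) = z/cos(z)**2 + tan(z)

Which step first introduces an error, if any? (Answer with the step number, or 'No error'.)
No error

All steps in this derivation are correct.
The final answer f'(z) = z/cos(z)**2 + tan(z) is valid.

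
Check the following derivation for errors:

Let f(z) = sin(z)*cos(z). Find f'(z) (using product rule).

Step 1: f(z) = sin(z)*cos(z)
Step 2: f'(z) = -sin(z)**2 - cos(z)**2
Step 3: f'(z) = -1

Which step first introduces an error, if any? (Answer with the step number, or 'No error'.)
Step 2

Step 2 is incorrect due to a sign flip.
The step shows: -sin(z)**2 - cos(z)**2
The correct value should be: -sin(z)**2 + cos(z)**2

Explanation: The sign of one term was flipped: the term cos(z)**2 was incorrectly written as -cos(z)**2
The later steps are derived from this incorrect expression, so the error originates in Step 2.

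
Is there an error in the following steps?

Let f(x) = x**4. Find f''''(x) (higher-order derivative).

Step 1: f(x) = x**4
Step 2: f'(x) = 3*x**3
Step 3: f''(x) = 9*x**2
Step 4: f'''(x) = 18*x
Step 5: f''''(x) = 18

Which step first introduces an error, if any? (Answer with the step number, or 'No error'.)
Step 2

Step 2 is incorrect due to a wrong coefficient.
The step shows: 3*x**3
The correct value should be: 4*x**3

Explanation: The coefficient 4 was incorrectly written as 3: the term 4*x**3 was incorrectly written as 3*x**3
The later steps are derived from this incorrect expression, so the error originates in Step 2.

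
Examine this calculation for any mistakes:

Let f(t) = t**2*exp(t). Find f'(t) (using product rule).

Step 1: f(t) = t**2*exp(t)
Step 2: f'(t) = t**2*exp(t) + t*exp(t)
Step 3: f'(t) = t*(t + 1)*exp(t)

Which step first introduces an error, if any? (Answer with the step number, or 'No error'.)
Step 2

Step 2 is incorrect due to a wrong coefficient.
The step shows: t**2*exp(t) + t*exp(t)
The correct value should be: t**2*exp(t) + 2*t*exp(t)

Explanation: The coefficient 2 was incorrectly written as 1: the term 2*t*exp(t) was incorrectly written as t*exp(t)
The later steps are derived from this incorrect expression, so the error originates in Step 2.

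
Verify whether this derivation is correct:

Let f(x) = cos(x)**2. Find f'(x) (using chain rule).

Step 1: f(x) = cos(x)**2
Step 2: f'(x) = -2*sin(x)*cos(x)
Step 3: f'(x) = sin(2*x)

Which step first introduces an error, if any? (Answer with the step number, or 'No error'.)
Step 3

Step 3 is incorrect due to a sign flip.
The step shows: sin(2*x)
The correct value should be: -sin(2*x)

Explanation: The sign of the whole expression was flipped: the term -sin(2*x) was incorrectly written as sin(2*x)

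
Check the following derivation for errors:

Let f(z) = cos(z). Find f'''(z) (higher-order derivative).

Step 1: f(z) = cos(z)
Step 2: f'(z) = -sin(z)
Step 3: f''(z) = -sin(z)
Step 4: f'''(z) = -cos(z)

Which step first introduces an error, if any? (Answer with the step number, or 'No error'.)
Step 3

Step 3 is incorrect due to a wrong trig function.
The step shows: -sin(z)
The correct value should be: -cos(z)

Explanation: cos(z) was incorrectly written as sin(z): the term -cos(z) was incorrectly written as -sin(z)
The later steps are derived from this incorrect expression, so the error originates in Step 3.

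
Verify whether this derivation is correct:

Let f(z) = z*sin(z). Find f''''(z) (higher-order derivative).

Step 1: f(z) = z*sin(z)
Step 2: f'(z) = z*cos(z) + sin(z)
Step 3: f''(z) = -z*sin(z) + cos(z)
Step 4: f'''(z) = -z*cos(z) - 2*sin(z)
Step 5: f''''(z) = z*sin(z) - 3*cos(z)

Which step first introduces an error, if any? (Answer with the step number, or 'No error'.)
Step 3

Step 3 is incorrect due to a wrong coefficient.
The step shows: -z*sin(z) + cos(z)
The correct value should be: -z*sin(z) + 2*cos(z)

Explanation: The coefficient 2 was incorrectly written as 1: the term 2*cos(z) was incorrectly written as cos(z)
The later steps are derived from this incorrect expression, so the error originates in Step 3.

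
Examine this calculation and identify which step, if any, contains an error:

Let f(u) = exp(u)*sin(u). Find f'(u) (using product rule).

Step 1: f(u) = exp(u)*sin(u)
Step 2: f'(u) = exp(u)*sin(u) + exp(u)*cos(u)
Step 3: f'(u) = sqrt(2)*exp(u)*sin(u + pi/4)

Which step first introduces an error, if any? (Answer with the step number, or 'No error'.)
No error

All steps in this derivation are correct.
The final answer f'(u) = sqrt(2)*exp(u)*sin(u + pi/4) is valid.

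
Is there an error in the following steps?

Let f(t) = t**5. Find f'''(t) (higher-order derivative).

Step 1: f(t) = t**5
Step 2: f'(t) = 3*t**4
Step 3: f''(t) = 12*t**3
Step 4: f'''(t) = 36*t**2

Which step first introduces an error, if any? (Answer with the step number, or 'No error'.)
Step 2

Step 2 is incorrect due to a wrong coefficient.
The step shows: 3*t**4
The correct value should be: 5*t**4

Explanation: The coefficient 5 was incorrectly written as 3: the term 5*t**4 was incorrectly written as 3*t**4
The later steps are derived from this incorrect expression, so the error originates in Step 2.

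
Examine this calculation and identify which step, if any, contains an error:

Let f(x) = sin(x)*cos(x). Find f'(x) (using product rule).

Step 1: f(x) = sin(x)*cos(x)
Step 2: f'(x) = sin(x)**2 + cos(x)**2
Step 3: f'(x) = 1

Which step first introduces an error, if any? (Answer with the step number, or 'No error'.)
Step 2

Step 2 is incorrect due to a sign flip.
The step shows: sin(x)**2 + cos(x)**2
The correct value should be: -sin(x)**2 + cos(x)**2

Explanation: The sign of one term was flipped: the term -sin(x)**2 was incorrectly written as sin(x)**2
The later steps are derived from this incorrect expression, so the error originates in Step 2.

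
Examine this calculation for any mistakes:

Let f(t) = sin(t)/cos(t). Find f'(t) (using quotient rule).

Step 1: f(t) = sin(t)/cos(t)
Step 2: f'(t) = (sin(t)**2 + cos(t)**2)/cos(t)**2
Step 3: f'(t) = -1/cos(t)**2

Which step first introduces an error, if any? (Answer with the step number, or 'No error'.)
Step 3

Step 3 is incorrect due to a sign flip.
The step shows: -1/cos(t)**2
The correct value should be: cos(t)**(-2)

Explanation: The sign of the whole expression was flipped: the term cos(t)**(-2) was incorrectly written as -1/cos(t)**2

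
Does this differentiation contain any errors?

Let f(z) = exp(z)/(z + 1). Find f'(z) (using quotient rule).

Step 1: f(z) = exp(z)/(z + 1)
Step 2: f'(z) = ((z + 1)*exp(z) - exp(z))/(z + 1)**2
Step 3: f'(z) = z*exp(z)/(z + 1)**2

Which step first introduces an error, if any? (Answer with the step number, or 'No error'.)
No error

All steps in this derivation are correct.
The final answer f'(z) = z*exp(z)/(z + 1)**2 is valid.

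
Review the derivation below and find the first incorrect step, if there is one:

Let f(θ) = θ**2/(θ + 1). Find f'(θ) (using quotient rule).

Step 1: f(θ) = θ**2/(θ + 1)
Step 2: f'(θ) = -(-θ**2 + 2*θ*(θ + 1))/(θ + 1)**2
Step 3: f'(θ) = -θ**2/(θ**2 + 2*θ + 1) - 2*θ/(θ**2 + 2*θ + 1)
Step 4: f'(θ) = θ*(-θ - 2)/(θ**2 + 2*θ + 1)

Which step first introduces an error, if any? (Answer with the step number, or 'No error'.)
Step 2

Step 2 is incorrect due to a sign flip.
The step shows: -(-θ**2 + 2*θ*(θ + 1))/(θ + 1)**2
The correct value should be: (-θ**2 + 2*θ*(θ + 1))/(θ + 1)**2

Explanation: The sign of the whole expression was flipped: the term (-θ**2 + 2*θ*(θ + 1))/(θ + 1)**2 was incorrectly written as -(-θ**2 + 2*θ*(θ + 1))/(θ + 1)**2
The later steps are derived from this incorrect expression, so the error originates in Step 2.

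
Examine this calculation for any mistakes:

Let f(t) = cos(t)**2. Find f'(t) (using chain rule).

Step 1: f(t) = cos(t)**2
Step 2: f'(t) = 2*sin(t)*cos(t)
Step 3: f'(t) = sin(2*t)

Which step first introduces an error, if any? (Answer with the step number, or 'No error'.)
Step 2

Step 2 is incorrect due to a sign flip.
The step shows: 2*sin(t)*cos(t)
The correct value should be: -2*sin(t)*cos(t)

Explanation: The sign of the whole expression was flipped: the term -2*sin(t)*cos(t) was incorrectly written as 2*sin(t)*cos(t)
The later steps are derived from this incorrect expression, so the error originates in Step 2.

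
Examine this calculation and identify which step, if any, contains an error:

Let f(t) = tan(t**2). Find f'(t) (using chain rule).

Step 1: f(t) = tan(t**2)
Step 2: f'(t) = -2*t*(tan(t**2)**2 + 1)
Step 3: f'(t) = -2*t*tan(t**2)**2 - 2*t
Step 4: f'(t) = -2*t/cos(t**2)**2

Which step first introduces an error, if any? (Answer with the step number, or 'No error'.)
Step 2

Step 2 is incorrect due to a sign flip.
The step shows: -2*t*(tan(t**2)**2 + 1)
The correct value should be: 2*t*(tan(t**2)**2 + 1)

Explanation: The sign of the whole expression was flipped: the term 2*t*(tan(t**2)**2 + 1) was incorrectly written as -2*t*(tan(t**2)**2 + 1)
The later steps are derived from this incorrect expression, so the error originates in Step 2.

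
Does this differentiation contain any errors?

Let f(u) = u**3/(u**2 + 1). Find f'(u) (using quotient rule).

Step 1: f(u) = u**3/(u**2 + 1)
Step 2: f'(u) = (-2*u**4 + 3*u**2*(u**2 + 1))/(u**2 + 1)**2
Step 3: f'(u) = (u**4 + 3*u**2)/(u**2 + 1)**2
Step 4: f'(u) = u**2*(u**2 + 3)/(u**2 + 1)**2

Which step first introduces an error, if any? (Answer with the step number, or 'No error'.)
No error

All steps in this derivation are correct.
The final answer f'(u) = u**2*(u**2 + 3)/(u**2 + 1)**2 is valid.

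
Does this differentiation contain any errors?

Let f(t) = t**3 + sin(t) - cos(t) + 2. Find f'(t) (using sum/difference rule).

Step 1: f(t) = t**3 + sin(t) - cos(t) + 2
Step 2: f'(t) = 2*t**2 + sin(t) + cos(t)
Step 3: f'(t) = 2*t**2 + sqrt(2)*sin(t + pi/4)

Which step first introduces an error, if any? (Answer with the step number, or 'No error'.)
Step 2

Step 2 is incorrect due to a wrong coefficient.
The step shows: 2*t**2 + sin(t) + cos(t)
The correct value should be: 3*t**2 + sin(t) + cos(t)

Explanation: The coefficient 3 was incorrectly written as 2: the term 3*t**2 was incorrectly written as 2*t**2
The later steps are derived from this incorrect expression, so the error originates in Step 2.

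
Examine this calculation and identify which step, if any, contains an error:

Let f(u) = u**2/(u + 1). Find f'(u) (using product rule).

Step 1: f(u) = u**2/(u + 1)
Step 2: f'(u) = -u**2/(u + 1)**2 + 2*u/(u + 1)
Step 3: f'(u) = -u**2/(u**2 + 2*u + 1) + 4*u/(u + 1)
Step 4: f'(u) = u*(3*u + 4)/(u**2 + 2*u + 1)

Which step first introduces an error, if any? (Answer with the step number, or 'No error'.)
Step 3

Step 3 is incorrect due to a wrong coefficient.
The step shows: -u**2/(u**2 + 2*u + 1) + 4*u/(u + 1)
The correct value should be: -u**2/(u**2 + 2*u + 1) + 2*u/(u + 1)

Explanation: The coefficient 2 was incorrectly written as 4: the term 2*u/(u + 1) was incorrectly written as 4*u/(u + 1)
The later steps are derived from this incorrect expression, so the error originates in Step 3.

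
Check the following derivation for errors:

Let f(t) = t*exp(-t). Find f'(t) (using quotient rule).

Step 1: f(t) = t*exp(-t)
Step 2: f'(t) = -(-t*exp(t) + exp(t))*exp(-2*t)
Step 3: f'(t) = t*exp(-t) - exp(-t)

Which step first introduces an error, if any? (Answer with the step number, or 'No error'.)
Step 2

Step 2 is incorrect due to a sign flip.
The step shows: -(-t*exp(t) + exp(t))*exp(-2*t)
The correct value should be: (-t*exp(t) + exp(t))*exp(-2*t)

Explanation: The sign of the whole expression was flipped: the term (-t*exp(t) + exp(t))*exp(-2*t) was incorrectly written as -(-t*exp(t) + exp(t))*exp(-2*t)
The later steps are derived from this incorrect expression, so the error originates in Step 2.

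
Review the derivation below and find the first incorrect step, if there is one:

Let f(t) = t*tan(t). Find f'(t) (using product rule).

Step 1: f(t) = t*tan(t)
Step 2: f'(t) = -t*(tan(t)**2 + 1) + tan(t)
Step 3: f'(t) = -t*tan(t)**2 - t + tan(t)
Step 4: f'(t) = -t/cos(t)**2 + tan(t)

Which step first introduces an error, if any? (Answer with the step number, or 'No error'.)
Step 2

Step 2 is incorrect due to a sign flip.
The step shows: -t*(tan(t)**2 + 1) + tan(t)
The correct value should be: t*(tan(t)**2 + 1) + tan(t)

Explanation: The sign of one term was flipped: the term t*(tan(t)**2 + 1) was incorrectly written as -t*(tan(t)**2 + 1)
The later steps are derived from this incorrect expression, so the error originates in Step 2.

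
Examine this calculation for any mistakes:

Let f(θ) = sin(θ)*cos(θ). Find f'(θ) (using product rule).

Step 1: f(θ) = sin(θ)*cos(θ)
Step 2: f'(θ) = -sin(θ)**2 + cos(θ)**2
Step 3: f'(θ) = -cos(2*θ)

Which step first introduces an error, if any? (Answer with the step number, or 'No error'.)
Step 3

Step 3 is incorrect due to a sign flip.
The step shows: -cos(2*θ)
The correct value should be: cos(2*θ)

Explanation: The sign of the whole expression was flipped: the term cos(2*θ) was incorrectly written as -cos(2*θ)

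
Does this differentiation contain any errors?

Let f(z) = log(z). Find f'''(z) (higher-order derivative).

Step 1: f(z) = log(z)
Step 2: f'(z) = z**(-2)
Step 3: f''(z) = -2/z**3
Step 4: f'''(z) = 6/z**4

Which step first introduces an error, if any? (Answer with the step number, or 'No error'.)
Step 2

Step 2 is incorrect due to a wrong exponent.
The step shows: z**(-2)
The correct value should be: 1/z

Explanation: The exponent -1 on z was incorrectly written as -2: the term 1/z was incorrectly written as z**(-2)
The later steps are derived from this incorrect expression, so the error originates in Step 2.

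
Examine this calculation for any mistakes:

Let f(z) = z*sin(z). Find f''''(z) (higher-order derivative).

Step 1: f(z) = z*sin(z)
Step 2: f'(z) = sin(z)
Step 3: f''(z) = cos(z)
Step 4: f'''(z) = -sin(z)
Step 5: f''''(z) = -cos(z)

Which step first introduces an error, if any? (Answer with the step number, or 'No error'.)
Step 2

Step 2 is incorrect due to a dropped term.
The step shows: sin(z)
The correct value should be: z*cos(z) + sin(z)

Explanation: A term was dropped: the term z*cos(z) was incorrectly omitted
The later steps are derived from this incorrect expression, so the error originates in Step 2.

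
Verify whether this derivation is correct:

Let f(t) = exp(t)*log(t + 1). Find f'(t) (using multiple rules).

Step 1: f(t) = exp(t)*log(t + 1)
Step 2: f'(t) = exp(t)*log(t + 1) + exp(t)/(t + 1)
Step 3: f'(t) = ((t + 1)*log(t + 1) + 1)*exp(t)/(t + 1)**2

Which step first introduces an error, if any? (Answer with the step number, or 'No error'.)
Step 3

Step 3 is incorrect due to a wrong exponent.
The step shows: ((t + 1)*log(t + 1) + 1)*exp(t)/(t + 1)**2
The correct value should be: ((t + 1)*log(t + 1) + 1)*exp(t)/(t + 1)

Explanation: The exponent -1 on t + 1 was incorrectly written as -2: the term ((t + 1)*log(t + 1) + 1)*exp(t)/(t + 1) was incorrectly written as ((t + 1)*log(t + 1) + 1)*exp(t)/(t + 1)**2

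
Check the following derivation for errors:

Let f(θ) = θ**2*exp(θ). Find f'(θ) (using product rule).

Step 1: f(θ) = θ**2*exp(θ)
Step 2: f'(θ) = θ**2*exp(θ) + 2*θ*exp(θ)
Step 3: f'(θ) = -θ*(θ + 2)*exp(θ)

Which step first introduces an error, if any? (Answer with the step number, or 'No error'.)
Step 3

Step 3 is incorrect due to a sign flip.
The step shows: -θ*(θ + 2)*exp(θ)
The correct value should be: θ*(θ + 2)*exp(θ)

Explanation: The sign of the whole expression was flipped: the term θ*(θ + 2)*exp(θ) was incorrectly written as -θ*(θ + 2)*exp(θ)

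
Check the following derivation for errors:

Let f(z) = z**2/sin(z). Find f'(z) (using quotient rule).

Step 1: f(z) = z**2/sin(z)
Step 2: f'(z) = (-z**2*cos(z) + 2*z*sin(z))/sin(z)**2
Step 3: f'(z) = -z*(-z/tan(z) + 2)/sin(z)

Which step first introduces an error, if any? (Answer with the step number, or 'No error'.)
Step 3

Step 3 is incorrect due to a sign flip.
The step shows: -z*(-z/tan(z) + 2)/sin(z)
The correct value should be: z*(-z/tan(z) + 2)/sin(z)

Explanation: The sign of the whole expression was flipped: the term z*(-z/tan(z) + 2)/sin(z) was incorrectly written as -z*(-z/tan(z) + 2)/sin(z)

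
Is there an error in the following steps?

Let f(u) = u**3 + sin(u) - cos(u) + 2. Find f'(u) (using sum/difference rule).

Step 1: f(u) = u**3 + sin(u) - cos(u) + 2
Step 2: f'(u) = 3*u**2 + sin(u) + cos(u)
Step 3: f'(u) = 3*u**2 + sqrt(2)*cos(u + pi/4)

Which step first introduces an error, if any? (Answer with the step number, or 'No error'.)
Step 3

Step 3 is incorrect due to a wrong trig function.
The step shows: 3*u**2 + sqrt(2)*cos(u + pi/4)
The correct value should be: 3*u**2 + sqrt(2)*sin(u + pi/4)

Explanation: sin(u + pi/4) was incorrectly written as cos(u + pi/4): the term sqrt(2)*sin(u + pi/4) was incorrectly written as sqrt(2)*cos(u + pi/4)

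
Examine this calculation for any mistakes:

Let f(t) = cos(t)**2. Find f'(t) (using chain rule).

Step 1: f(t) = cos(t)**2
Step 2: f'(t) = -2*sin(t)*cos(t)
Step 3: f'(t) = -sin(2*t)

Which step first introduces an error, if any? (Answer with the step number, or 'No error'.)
No error

All steps in this derivation are correct.
The final answer f'(t) = -sin(2*t) is valid.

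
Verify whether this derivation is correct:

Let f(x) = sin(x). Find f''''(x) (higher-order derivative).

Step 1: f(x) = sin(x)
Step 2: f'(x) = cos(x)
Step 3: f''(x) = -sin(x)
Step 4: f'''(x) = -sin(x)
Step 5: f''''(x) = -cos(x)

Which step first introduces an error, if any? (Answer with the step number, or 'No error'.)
Step 4

Step 4 is incorrect due to a wrong trig function.
The step shows: -sin(x)
The correct value should be: -cos(x)

Explanation: cos(x) was incorrectly written as sin(x): the term -cos(x) was incorrectly written as -sin(x)
The later steps are derived from this incorrect expression, so the error originates in Step 4.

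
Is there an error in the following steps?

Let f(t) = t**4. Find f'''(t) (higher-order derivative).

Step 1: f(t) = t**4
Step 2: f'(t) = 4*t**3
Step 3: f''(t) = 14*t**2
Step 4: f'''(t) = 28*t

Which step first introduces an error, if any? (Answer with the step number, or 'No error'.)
Step 3

Step 3 is incorrect due to a wrong coefficient.
The step shows: 14*t**2
The correct value should be: 12*t**2

Explanation: The coefficient 12 was incorrectly written as 14: the term 12*t**2 was incorrectly written as 14*t**2
The later steps are derived from this incorrect expression, so the error originates in Step 3.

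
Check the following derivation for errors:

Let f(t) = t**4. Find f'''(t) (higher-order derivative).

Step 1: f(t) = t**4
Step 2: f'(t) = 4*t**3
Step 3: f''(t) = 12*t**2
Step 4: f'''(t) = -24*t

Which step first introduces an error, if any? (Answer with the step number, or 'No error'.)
Step 4

Step 4 is incorrect due to a sign flip.
The step shows: -24*t
The correct value should be: 24*t

Explanation: The sign of the whole expression was flipped: the term 24*t was incorrectly written as -24*t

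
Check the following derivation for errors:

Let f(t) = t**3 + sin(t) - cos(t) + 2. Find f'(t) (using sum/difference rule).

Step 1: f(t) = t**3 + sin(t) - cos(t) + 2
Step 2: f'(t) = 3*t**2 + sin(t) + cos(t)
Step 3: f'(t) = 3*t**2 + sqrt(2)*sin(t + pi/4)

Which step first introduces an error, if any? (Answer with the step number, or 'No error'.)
No error

All steps in this derivation are correct.
The final answer f'(t) = 3*t**2 + sqrt(2)*sin(t + pi/4) is valid.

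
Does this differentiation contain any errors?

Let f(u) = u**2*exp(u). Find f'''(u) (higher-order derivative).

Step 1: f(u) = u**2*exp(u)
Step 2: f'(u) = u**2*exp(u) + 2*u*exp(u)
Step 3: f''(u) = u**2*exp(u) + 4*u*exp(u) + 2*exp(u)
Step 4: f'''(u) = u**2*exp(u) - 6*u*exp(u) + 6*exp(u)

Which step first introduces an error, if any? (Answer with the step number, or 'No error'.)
Step 4

Step 4 is incorrect due to a sign flip.
The step shows: u**2*exp(u) - 6*u*exp(u) + 6*exp(u)
The correct value should be: u**2*exp(u) + 6*u*exp(u) + 6*exp(u)

Explanation: The sign of one term was flipped: the term 6*u*exp(u) was incorrectly written as -6*u*exp(u)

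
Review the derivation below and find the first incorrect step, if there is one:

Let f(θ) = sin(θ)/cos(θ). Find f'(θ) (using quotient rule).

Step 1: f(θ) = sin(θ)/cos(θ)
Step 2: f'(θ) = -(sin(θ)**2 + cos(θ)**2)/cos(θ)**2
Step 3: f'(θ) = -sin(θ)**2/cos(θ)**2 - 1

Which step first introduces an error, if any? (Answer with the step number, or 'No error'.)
Step 2

Step 2 is incorrect due to a sign flip.
The step shows: -(sin(θ)**2 + cos(θ)**2)/cos(θ)**2
The correct value should be: (sin(θ)**2 + cos(θ)**2)/cos(θ)**2

Explanation: The sign of the whole expression was flipped: the term (sin(θ)**2 + cos(θ)**2)/cos(θ)**2 was incorrectly written as -(sin(θ)**2 + cos(θ)**2)/cos(θ)**2
The later steps are derived from this incorrect expression, so the error originates in Step 2.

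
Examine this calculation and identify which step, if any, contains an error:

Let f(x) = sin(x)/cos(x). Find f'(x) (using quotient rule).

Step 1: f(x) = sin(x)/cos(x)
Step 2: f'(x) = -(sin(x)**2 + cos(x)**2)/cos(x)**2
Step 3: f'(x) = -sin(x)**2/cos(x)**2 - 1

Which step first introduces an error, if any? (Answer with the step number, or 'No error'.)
Step 2

Step 2 is incorrect due to a sign flip.
The step shows: -(sin(x)**2 + cos(x)**2)/cos(x)**2
The correct value should be: (sin(x)**2 + cos(x)**2)/cos(x)**2

Explanation: The sign of the whole expression was flipped: the term (sin(x)**2 + cos(x)**2)/cos(x)**2 was incorrectly written as -(sin(x)**2 + cos(x)**2)/cos(x)**2
The later steps are derived from this incorrect expression, so the error originates in Step 2.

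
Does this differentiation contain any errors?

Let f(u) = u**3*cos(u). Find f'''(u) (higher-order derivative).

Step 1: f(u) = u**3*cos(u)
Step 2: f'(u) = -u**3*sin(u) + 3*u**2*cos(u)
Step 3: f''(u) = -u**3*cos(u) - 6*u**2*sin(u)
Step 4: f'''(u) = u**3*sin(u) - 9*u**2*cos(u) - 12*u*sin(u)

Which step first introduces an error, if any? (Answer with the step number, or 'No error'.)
Step 3

Step 3 is incorrect due to a dropped term.
The step shows: -u**3*cos(u) - 6*u**2*sin(u)
The correct value should be: -u**3*cos(u) - 6*u**2*sin(u) + 6*u*cos(u)

Explanation: A term was dropped: the term 6*u*cos(u) was incorrectly omitted
The later steps are derived from this incorrect expression, so the error originates in Step 3.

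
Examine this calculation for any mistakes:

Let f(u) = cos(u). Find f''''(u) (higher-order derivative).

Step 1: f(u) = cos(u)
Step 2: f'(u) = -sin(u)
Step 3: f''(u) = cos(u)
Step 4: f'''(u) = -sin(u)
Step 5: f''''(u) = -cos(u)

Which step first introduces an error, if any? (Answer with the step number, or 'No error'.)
Step 3

Step 3 is incorrect due to a sign flip.
The step shows: cos(u)
The correct value should be: -cos(u)

Explanation: The sign of the whole expression was flipped: the term -cos(u) was incorrectly written as cos(u)
The later steps are derived from this incorrect expression, so the error originates in Step 3.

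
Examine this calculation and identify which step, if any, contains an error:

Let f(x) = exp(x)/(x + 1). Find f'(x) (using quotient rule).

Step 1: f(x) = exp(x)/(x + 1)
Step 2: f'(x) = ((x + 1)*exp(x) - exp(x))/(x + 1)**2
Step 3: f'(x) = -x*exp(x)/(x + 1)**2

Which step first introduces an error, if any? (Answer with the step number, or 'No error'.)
Step 3

Step 3 is incorrect due to a sign flip.
The step shows: -x*exp(x)/(x + 1)**2
The correct value should be: x*exp(x)/(x + 1)**2

Explanation: The sign of the whole expression was flipped: the term x*exp(x)/(x + 1)**2 was incorrectly written as -x*exp(x)/(x + 1)**2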